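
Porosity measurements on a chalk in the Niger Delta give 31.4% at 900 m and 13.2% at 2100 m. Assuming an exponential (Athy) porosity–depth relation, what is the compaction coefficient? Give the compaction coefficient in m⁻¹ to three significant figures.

0.000722 m⁻¹

Working in km (1 km = 1000 m; β in km⁻¹ = β in m⁻¹ × 1000):
Athy: φ(z) = φ₀ e^(−βz) ⇒ φ₁/φ₂ = e^{β(z₂−z₁)} ⇒ β = ln(φ₁/φ₂)/(z₂−z₁)
β = ln(0.314/0.132) / (2.1 − 0.9) = ln(2.379) / 1.2 = 0.8666 / 1.2 = 0.7222 km⁻¹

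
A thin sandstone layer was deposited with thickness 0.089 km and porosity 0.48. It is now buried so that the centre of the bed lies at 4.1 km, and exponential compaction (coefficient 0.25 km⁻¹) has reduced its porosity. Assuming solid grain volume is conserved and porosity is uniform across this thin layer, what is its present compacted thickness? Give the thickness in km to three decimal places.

0.056 km

Porosity at 4.1 km: n = 0.48·exp(−0.25×4.1) = 0.1722
Solid-volume conservation: h(1−n) = h₀(1−n₀) ⇒ h = h₀·(1−n₀)/(1−n)
h = 0.089 × (1 − 0.48)/(1 − 0.1722) = 0.089 × 0.6282 = 0.0559 km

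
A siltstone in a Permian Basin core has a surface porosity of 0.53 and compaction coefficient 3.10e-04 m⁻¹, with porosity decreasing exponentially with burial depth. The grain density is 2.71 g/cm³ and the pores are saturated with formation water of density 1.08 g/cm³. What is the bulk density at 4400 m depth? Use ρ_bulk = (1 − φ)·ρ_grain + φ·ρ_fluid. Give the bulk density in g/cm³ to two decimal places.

2.49 g/cm³

Working in km (1 km = 1000 m; k in km⁻¹ = k in m⁻¹ × 1000):
Porosity at depth: n = 0.53·exp(−0.31×4.4) = 0.53×0.2556 = 0.1355
Bulk density: ρ_b = (1−n)ρ_g + n·ρ_f = 0.8645×2.71 + 0.1355×1.08
       = 2.343 + 0.146 = 2.489 g/cm³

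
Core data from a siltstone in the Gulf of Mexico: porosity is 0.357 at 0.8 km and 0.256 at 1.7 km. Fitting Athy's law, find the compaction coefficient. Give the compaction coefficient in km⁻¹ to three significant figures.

0.370 km⁻¹

Athy: phi(Z) = phi₀ e^(−βZ) ⇒ phi₁/phi₂ = e^{β(Z₂−Z₁)} ⇒ β = ln(phi₁/phi₂)/(Z₂−Z₁)
β = ln(0.357/0.256) / (1.7 − 0.8) = ln(1.395) / 0.9 = 0.3326 / 0.9 = 0.3695 km⁻¹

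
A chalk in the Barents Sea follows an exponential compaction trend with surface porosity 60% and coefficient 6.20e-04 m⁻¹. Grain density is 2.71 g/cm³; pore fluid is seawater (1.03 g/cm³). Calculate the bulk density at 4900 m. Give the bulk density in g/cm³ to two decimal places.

Working in km (1 km = 1000 m; β in km⁻¹ = β in m⁻¹ × 1000):
Porosity at depth: φ = 0.6·exp(−0.62×4.9) = 0.6×0.0479 = 0.0288
Bulk density: ρ_b = (1−φ)ρ_g + φ·ρ_f = 0.9712×2.71 + 0.0288×1.03
       = 2.632 + 0.030 = 2.662 g/cm³

2.66 g/cm³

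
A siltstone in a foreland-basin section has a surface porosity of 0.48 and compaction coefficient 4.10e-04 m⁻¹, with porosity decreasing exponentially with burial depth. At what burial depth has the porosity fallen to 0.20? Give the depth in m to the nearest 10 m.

Working in km (1 km = 1000 m; c in km⁻¹ = c in m⁻¹ × 1000):
Invert Athy's law: Z = ln(n₀/n) / c
Z = ln(0.48/0.2) / 0.41 = ln(2.4) / 0.41 = 0.8755 / 0.41 = 2.135 km

2140 m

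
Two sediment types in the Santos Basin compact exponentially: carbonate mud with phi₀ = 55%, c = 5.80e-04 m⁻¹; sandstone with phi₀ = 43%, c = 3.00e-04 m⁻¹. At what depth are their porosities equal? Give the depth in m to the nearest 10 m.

880 m

Working in km (1 km = 1000 m; c in km⁻¹ = c in m⁻¹ × 1000):
Set phi₀ₐ e^(−cₐz) = phi₀ᵦ e^(−cᵦz) ⇒ ln(phi₀ₐ/phi₀ᵦ) = (cₐ − cᵦ)·z
z = ln(0.55/0.43) / (0.58 − 0.3) = 0.2461 / 0.28 = 0.879 km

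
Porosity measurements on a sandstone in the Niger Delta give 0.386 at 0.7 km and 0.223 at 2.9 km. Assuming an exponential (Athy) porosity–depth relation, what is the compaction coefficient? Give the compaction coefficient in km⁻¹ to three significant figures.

Athy: φ(d) = φ₀ e^(−kd) ⇒ φ₁/φ₂ = e^{k(d₂−d₁)} ⇒ k = ln(φ₁/φ₂)/(d₂−d₁)
k = ln(0.386/0.223) / (2.9 − 0.7) = ln(1.731) / 2.2 = 0.5487 / 2.2 = 0.2494 km⁻¹

0.249 km⁻¹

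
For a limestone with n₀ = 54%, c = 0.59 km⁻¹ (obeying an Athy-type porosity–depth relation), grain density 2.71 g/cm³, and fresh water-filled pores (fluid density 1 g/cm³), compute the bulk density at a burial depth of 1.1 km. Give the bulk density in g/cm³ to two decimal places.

2.23 g/cm³

Porosity at depth: n = 0.54·exp(−0.59×1.1) = 0.54×0.5226 = 0.2822
Bulk density: ρ_b = (1−n)ρ_g + n·ρ_f = 0.7178×2.71 + 0.2822×1
       = 1.945 + 0.282 = 2.227 g/cm³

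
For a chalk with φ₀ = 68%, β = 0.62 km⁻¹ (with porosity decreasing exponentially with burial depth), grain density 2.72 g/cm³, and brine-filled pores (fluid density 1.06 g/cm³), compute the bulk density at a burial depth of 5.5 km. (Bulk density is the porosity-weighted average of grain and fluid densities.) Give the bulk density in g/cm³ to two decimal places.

2.68 g/cm³

Porosity at depth: φ = 0.68·exp(−0.62×5.5) = 0.68×0.0330 = 0.0225
Bulk density: ρ_b = (1−φ)ρ_g + φ·ρ_f = 0.9775×2.72 + 0.0225×1.06
       = 2.659 + 0.024 = 2.683 g/cm³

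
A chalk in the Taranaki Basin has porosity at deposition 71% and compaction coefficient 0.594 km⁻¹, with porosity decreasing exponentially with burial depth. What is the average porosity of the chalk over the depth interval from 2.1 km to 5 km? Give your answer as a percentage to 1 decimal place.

9.7%

⟨phi⟩ = (1/(d₂−d₁)) ∫ phi₀ e^(−cd) dd = phi₀·(e^(−c·d₁) − e^(−c·d₂)) / (c·(d₂−d₁))
e^(−0.594×2.1) = 0.2873; e^(−0.594×5) = 0.0513
⟨phi⟩ = 0.71 × (0.2873 − 0.0513) / (0.594 × 2.9) = 0.71 × 0.1370 = 0.0972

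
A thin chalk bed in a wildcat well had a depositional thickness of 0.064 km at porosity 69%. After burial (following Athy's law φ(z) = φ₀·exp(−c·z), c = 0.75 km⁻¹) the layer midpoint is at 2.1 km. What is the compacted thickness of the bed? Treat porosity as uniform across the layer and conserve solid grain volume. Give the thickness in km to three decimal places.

Porosity at 2.1 km: φ = 0.69·exp(−0.75×2.1) = 0.1428
Solid-volume conservation: h(1−φ) = h₀(1−φ₀) ⇒ h = h₀·(1−φ₀)/(1−φ)
h = 0.064 × (1 − 0.69)/(1 − 0.1428) = 0.064 × 0.3617 = 0.0231 km

0.023 km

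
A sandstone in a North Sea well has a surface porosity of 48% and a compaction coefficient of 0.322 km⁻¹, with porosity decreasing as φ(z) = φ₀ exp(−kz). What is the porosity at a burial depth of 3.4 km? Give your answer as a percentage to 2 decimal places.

φ = φ₀·exp(−k·z) = 0.48 × exp(−0.322 × 3.4) = 0.48 × exp(−1.095)
  = 0.48 × 0.3346 = 0.1606

16.06%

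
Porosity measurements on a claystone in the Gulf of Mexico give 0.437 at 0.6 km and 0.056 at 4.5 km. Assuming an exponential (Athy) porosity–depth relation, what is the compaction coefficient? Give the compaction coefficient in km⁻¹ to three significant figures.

Athy: n(z) = n₀ e^(−βz) ⇒ n₁/n₂ = e^{β(z₂−z₁)} ⇒ β = ln(n₁/n₂)/(z₂−z₁)
β = ln(0.437/0.056) / (4.5 − 0.6) = ln(7.804) / 3.9 = 2.0546 / 3.9 = 0.5268 km⁻¹

0.527 km⁻¹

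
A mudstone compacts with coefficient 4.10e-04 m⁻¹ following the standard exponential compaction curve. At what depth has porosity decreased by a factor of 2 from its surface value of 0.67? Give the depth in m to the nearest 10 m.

1690 m

Working in km (1 km = 1000 m; c in km⁻¹ = c in m⁻¹ × 1000):
n/n₀ = 1/2 ⇒ exp(−c·Z) = 1/2 ⇒ Z = ln(2) / c
Z = 0.6931 / 0.41 = 1.691 km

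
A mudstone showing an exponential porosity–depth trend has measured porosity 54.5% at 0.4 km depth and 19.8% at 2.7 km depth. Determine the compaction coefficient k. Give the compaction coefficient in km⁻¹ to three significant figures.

0.440 km⁻¹

Athy: n(Z) = n₀ e^(−kZ) ⇒ n₁/n₂ = e^{k(Z₂−Z₁)} ⇒ k = ln(n₁/n₂)/(Z₂−Z₁)
k = ln(0.545/0.198) / (2.7 − 0.4) = ln(2.753) / 2.3 = 1.0125 / 2.3 = 0.4402 km⁻¹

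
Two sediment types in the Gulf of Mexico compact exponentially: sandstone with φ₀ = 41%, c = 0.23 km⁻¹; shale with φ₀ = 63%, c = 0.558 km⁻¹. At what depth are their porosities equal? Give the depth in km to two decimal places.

1.31 km

Set φ₀ₐ e^(−cₐZ) = φ₀ᵦ e^(−cᵦZ) ⇒ ln(φ₀ₐ/φ₀ᵦ) = (cₐ − cᵦ)·Z
Z = ln(0.41/0.63) / (0.23 − 0.558) = -0.4296 / -0.328 = 1.310 km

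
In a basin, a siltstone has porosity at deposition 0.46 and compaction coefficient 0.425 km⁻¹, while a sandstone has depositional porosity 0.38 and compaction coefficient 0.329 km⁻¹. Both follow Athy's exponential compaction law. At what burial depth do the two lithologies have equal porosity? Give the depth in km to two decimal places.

Set phi₀ₐ e^(−cₐd) = phi₀ᵦ e^(−cᵦd) ⇒ ln(phi₀ₐ/phi₀ᵦ) = (cₐ − cᵦ)·d
d = ln(0.46/0.38) / (0.425 − 0.329) = 0.1911 / 0.096 = 1.990 km

1.99 km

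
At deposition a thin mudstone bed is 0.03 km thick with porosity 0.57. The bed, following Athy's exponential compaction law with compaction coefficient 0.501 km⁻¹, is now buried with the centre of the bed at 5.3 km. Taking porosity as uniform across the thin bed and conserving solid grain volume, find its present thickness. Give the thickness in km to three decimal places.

0.013 km

Porosity at 5.3 km: phi = 0.57·exp(−0.501×5.3) = 0.0401
Solid-volume conservation: h(1−phi) = h₀(1−phi₀) ⇒ h = h₀·(1−phi₀)/(1−phi)
h = 0.03 × (1 − 0.57)/(1 − 0.0401) = 0.03 × 0.4479 = 0.0134 km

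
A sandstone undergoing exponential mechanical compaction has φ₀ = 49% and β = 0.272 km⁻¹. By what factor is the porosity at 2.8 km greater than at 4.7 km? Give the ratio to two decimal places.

φ(z₁)/φ(z₂) = e^(−β·z₁)/e^(−β·z₂) = e^{β(z₂−z₁)}
= exp(0.272 × 1.9) = exp(0.5168) = 1.6767

1.68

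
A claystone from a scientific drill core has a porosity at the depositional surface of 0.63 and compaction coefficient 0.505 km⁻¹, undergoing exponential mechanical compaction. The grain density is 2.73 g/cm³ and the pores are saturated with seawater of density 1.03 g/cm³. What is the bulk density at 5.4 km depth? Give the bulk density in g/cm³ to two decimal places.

2.66 g/cm³

Porosity at depth: φ = 0.63·exp(−0.505×5.4) = 0.63×0.0654 = 0.0412
Bulk density: ρ_b = (1−φ)ρ_g + φ·ρ_f = 0.9588×2.73 + 0.0412×1.03
       = 2.617 + 0.042 = 2.660 g/cm³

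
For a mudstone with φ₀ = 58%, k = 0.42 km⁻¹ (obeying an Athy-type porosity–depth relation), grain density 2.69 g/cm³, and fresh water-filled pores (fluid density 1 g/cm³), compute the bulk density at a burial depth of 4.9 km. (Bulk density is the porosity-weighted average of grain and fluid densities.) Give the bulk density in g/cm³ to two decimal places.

Porosity at depth: φ = 0.58·exp(−0.42×4.9) = 0.58×0.1277 = 0.0741
Bulk density: ρ_b = (1−φ)ρ_g + φ·ρ_f = 0.9259×2.69 + 0.0741×1
       = 2.491 + 0.074 = 2.565 g/cm³

2.56 g/cm³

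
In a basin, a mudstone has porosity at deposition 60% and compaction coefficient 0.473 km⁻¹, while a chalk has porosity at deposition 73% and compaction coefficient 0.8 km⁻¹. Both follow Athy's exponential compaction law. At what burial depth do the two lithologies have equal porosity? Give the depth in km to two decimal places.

Set n₀ₐ e^(−cₐz) = n₀ᵦ e^(−cᵦz) ⇒ ln(n₀ₐ/n₀ᵦ) = (cₐ − cᵦ)·z
z = ln(0.6/0.73) / (0.473 − 0.8) = -0.1961 / -0.327 = 0.600 km

0.60 km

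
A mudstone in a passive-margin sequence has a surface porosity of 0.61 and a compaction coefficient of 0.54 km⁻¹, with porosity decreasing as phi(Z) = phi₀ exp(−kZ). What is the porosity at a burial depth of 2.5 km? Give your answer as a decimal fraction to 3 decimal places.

0.158

phi = phi₀·exp(−k·Z) = 0.61 × exp(−0.54 × 2.5) = 0.61 × exp(−1.35)
  = 0.61 × 0.2592 = 0.1581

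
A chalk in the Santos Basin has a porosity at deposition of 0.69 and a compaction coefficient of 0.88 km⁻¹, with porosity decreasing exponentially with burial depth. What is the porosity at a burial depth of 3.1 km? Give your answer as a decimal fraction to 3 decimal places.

n = n₀·exp(−β·Z) = 0.69 × exp(−0.88 × 3.1) = 0.69 × exp(−2.728)
  = 0.69 × 0.0653 = 0.0451

0.045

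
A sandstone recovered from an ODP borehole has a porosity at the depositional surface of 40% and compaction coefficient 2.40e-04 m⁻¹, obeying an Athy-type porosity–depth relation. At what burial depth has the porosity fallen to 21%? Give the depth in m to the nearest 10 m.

Working in km (1 km = 1000 m; β in km⁻¹ = β in m⁻¹ × 1000):
Invert Athy's law: Z = ln(n₀/n) / β
Z = ln(0.4/0.21) / 0.24 = ln(1.905) / 0.24 = 0.6444 / 0.24 = 2.685 km

2680 m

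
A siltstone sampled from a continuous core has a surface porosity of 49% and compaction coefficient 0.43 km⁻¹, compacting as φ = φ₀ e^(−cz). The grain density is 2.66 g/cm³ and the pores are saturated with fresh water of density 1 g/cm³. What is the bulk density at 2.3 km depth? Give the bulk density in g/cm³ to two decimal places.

Porosity at depth: φ = 0.49·exp(−0.43×2.3) = 0.49×0.3719 = 0.1823
Bulk density: ρ_b = (1−φ)ρ_g + φ·ρ_f = 0.8177×2.66 + 0.1823×1
       = 2.175 + 0.182 = 2.357 g/cm³

2.36 g/cm³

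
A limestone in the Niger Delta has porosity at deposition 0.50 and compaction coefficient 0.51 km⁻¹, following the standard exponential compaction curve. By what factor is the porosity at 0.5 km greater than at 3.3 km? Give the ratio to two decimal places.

φ(Z₁)/φ(Z₂) = e^(−β·Z₁)/e^(−β·Z₂) = e^{β(Z₂−Z₁)}
= exp(0.51 × 2.8) = exp(1.428) = 4.1704

4.17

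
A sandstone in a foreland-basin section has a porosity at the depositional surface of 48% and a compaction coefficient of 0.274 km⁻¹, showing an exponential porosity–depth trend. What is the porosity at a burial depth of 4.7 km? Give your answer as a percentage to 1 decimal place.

13.2%

φ = φ₀·exp(−c·d) = 0.48 × exp(−0.274 × 4.7) = 0.48 × exp(−1.288)
  = 0.48 × 0.2759 = 0.1324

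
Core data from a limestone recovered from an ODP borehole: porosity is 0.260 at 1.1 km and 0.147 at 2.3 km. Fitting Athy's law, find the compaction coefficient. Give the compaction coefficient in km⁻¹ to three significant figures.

Athy: n(z) = n₀ e^(−βz) ⇒ n₁/n₂ = e^{β(z₂−z₁)} ⇒ β = ln(n₁/n₂)/(z₂−z₁)
β = ln(0.26/0.147) / (2.3 − 1.1) = ln(1.769) / 1.2 = 0.5702 / 1.2 = 0.4752 km⁻¹

0.475 km⁻¹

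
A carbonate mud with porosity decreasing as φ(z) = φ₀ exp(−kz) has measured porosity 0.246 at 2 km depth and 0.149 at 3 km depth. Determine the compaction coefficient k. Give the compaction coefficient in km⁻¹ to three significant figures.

0.501 km⁻¹

Athy: φ(z) = φ₀ e^(−kz) ⇒ φ₁/φ₂ = e^{k(z₂−z₁)} ⇒ k = ln(φ₁/φ₂)/(z₂−z₁)
k = ln(0.246/0.149) / (3 − 2) = ln(1.651) / 1 = 0.5014 / 1 = 0.5014 km⁻¹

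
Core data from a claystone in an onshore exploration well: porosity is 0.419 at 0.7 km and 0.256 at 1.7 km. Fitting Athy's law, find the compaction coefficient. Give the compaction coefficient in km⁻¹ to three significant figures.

0.493 km⁻¹

Athy: φ(Z) = φ₀ e^(−cZ) ⇒ φ₁/φ₂ = e^{c(Z₂−Z₁)} ⇒ c = ln(φ₁/φ₂)/(Z₂−Z₁)
c = ln(0.419/0.256) / (1.7 − 0.7) = ln(1.637) / 1 = 0.4927 / 1 = 0.4927 km⁻¹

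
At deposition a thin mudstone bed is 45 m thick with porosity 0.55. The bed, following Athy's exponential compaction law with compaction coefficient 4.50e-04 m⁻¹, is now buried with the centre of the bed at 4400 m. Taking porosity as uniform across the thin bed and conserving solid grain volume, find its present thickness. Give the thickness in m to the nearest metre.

22 m

Working in km (1 km = 1000 m; c in km⁻¹ = c in m⁻¹ × 1000):
Porosity at 4.4 km: phi = 0.55·exp(−0.45×4.4) = 0.0759
Solid-volume conservation: h(1−phi) = h₀(1−phi₀) ⇒ h = h₀·(1−phi₀)/(1−phi)
h = 0.045 × (1 − 0.55)/(1 − 0.0759) = 0.045 × 0.4870 = 0.0219 km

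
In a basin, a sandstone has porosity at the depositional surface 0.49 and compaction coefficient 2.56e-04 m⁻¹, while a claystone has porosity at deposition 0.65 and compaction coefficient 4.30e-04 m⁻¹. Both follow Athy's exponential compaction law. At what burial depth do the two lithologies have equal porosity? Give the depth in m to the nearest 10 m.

Working in km (1 km = 1000 m; c in km⁻¹ = c in m⁻¹ × 1000):
Set n₀ₐ e^(−cₐd) = n₀ᵦ e^(−cᵦd) ⇒ ln(n₀ₐ/n₀ᵦ) = (cₐ − cᵦ)·d
d = ln(0.49/0.65) / (0.256 − 0.43) = -0.2826 / -0.174 = 1.624 km

1620 m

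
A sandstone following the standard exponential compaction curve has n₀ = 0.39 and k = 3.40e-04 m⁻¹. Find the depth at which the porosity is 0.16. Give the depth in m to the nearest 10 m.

Working in km (1 km = 1000 m; k in km⁻¹ = k in m⁻¹ × 1000):
Invert Athy's law: Z = ln(n₀/n) / k
Z = ln(0.39/0.16) / 0.34 = ln(2.438) / 0.34 = 0.8910 / 0.34 = 2.621 km

2620 m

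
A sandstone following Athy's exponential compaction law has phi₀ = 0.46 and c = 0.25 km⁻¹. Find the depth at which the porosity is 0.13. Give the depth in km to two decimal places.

Invert Athy's law: d = ln(phi₀/phi) / c
d = ln(0.46/0.13) / 0.25 = ln(3.538) / 0.25 = 1.2637 / 0.25 = 5.055 km

5.05 km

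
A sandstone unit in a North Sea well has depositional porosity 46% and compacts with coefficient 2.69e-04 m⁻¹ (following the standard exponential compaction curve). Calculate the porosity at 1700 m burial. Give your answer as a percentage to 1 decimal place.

29.1%

Working in km (1 km = 1000 m; k in km⁻¹ = k in m⁻¹ × 1000):
n = n₀·exp(−k·d) = 0.46 × exp(−0.269 × 1.7) = 0.46 × exp(−0.4573)
  = 0.46 × 0.6330 = 0.2912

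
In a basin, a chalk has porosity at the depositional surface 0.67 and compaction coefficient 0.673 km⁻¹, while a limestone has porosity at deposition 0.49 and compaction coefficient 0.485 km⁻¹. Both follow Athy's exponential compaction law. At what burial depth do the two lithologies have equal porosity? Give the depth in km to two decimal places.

Set n₀ₐ e^(−kₐz) = n₀ᵦ e^(−kᵦz) ⇒ ln(n₀ₐ/n₀ᵦ) = (kₐ − kᵦ)·z
z = ln(0.67/0.49) / (0.673 − 0.485) = 0.3129 / 0.188 = 1.664 km

1.66 km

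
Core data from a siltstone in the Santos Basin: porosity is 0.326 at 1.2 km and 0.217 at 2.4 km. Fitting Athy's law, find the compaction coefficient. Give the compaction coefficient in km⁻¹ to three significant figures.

Athy: n(z) = n₀ e^(−βz) ⇒ n₁/n₂ = e^{β(z₂−z₁)} ⇒ β = ln(n₁/n₂)/(z₂−z₁)
β = ln(0.326/0.217) / (2.4 − 1.2) = ln(1.502) / 1.2 = 0.4070 / 1.2 = 0.3392 km⁻¹

0.339 km⁻¹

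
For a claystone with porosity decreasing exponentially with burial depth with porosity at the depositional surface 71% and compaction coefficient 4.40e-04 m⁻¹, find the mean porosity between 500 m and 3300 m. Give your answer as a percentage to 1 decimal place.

Working in km (1 km = 1000 m; β in km⁻¹ = β in m⁻¹ × 1000):
⟨n⟩ = (1/(d₂−d₁)) ∫ n₀ e^(−βd) dd = n₀·(e^(−β·d₁) − e^(−β·d₂)) / (β·(d₂−d₁))
e^(−0.44×0.5) = 0.8025; e^(−0.44×3.3) = 0.2341
⟨n⟩ = 0.71 × (0.8025 − 0.2341) / (0.44 × 2.8) = 0.71 × 0.4614 = 0.3276

32.8%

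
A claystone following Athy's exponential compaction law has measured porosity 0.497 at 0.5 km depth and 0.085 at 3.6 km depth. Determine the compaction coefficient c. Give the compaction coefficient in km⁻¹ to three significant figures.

Athy: φ(Z) = φ₀ e^(−cZ) ⇒ φ₁/φ₂ = e^{c(Z₂−Z₁)} ⇒ c = ln(φ₁/φ₂)/(Z₂−Z₁)
c = ln(0.497/0.085) / (3.6 − 0.5) = ln(5.847) / 3.1 = 1.7659 / 3.1 = 0.5697 km⁻¹

0.570 km⁻¹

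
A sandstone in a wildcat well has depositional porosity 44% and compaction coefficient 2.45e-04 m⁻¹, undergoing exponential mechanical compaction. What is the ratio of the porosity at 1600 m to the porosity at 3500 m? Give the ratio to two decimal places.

1.59

Working in km (1 km = 1000 m; k in km⁻¹ = k in m⁻¹ × 1000):
φ(d₁)/φ(d₂) = e^(−k·d₁)/e^(−k·d₂) = e^{k(d₂−d₁)}
= exp(0.245 × 1.9) = exp(0.4655) = 1.5928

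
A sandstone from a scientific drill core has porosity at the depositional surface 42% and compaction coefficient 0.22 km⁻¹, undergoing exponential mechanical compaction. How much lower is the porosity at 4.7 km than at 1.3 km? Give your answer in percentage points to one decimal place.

16.6 percentage points

phi(1.3) = 0.42·e^(−0.22×1.3) = 0.3155
phi(4.7) = 0.42·e^(−0.22×4.7) = 0.1493
Δphi = 0.3155 − 0.1493 = 0.1662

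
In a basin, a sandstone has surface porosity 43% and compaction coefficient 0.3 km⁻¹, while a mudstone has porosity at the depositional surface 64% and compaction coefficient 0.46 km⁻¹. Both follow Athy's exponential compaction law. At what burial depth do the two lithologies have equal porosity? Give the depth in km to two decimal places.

Set n₀ₐ e^(−cₐZ) = n₀ᵦ e^(−cᵦZ) ⇒ ln(n₀ₐ/n₀ᵦ) = (cₐ − cᵦ)·Z
Z = ln(0.43/0.64) / (0.3 − 0.46) = -0.3977 / -0.16 = 2.486 km

2.49 km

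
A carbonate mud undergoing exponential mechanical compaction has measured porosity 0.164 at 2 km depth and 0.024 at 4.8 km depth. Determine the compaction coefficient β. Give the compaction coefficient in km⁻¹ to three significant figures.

Athy: n(z) = n₀ e^(−βz) ⇒ n₁/n₂ = e^{β(z₂−z₁)} ⇒ β = ln(n₁/n₂)/(z₂−z₁)
β = ln(0.164/0.024) / (4.8 − 2) = ln(6.833) / 2.8 = 1.9218 / 2.8 = 0.6864 km⁻¹

0.686 km⁻¹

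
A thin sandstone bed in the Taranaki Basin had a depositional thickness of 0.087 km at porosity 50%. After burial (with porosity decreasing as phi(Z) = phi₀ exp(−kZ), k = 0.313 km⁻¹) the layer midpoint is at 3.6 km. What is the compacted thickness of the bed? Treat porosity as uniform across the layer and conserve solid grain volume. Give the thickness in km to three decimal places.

Porosity at 3.6 km: phi = 0.5·exp(−0.313×3.6) = 0.1620
Solid-volume conservation: h(1−phi) = h₀(1−phi₀) ⇒ h = h₀·(1−phi₀)/(1−phi)
h = 0.087 × (1 − 0.5)/(1 − 0.1620) = 0.087 × 0.5967 = 0.0519 km

0.052 km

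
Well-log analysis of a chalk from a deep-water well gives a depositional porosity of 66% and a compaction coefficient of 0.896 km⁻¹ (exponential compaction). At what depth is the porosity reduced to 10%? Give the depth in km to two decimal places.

2.11 km

Invert Athy's law: d = ln(n₀/n) / c
d = ln(0.66/0.1) / 0.896 = ln(6.6) / 0.896 = 1.8871 / 0.896 = 2.106 km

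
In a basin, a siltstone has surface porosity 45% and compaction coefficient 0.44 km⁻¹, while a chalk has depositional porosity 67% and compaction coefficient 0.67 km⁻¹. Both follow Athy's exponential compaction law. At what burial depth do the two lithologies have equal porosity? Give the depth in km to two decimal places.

Set n₀ₐ e^(−βₐz) = n₀ᵦ e^(−βᵦz) ⇒ ln(n₀ₐ/n₀ᵦ) = (βₐ − βᵦ)·z
z = ln(0.45/0.67) / (0.44 − 0.67) = -0.3980 / -0.23 = 1.731 km

1.73 km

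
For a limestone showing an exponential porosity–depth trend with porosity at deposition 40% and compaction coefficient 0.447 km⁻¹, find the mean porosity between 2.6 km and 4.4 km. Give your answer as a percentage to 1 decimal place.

⟨phi⟩ = (1/(z₂−z₁)) ∫ phi₀ e^(−kz) dz = phi₀·(e^(−k·z₁) − e^(−k·z₂)) / (k·(z₂−z₁))
e^(−0.447×2.6) = 0.3128; e^(−0.447×4.4) = 0.1399
⟨phi⟩ = 0.4 × (0.3128 − 0.1399) / (0.447 × 1.8) = 0.4 × 0.2149 = 0.0860

8.6%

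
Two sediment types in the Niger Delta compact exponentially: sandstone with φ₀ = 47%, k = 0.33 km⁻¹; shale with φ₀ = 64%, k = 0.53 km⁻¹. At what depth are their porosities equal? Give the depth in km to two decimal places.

1.54 km

Set φ₀ₐ e^(−kₐz) = φ₀ᵦ e^(−kᵦz) ⇒ ln(φ₀ₐ/φ₀ᵦ) = (kₐ − kᵦ)·z
z = ln(0.47/0.64) / (0.33 − 0.53) = -0.3087 / -0.2 = 1.544 km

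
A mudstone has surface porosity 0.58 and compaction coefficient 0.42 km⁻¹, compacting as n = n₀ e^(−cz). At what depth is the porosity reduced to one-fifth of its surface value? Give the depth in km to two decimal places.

3.83 km

n/n₀ = 1/5 ⇒ exp(−c·z) = 1/5 ⇒ z = ln(5) / c
z = 1.6094 / 0.42 = 3.832 km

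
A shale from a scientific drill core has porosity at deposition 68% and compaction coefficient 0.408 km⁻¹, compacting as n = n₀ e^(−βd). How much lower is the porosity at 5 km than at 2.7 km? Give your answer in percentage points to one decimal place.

13.8 percentage points

n(2.7) = 0.68·e^(−0.408×2.7) = 0.2260
n(5) = 0.68·e^(−0.408×5) = 0.0884
Δn = 0.2260 − 0.0884 = 0.1376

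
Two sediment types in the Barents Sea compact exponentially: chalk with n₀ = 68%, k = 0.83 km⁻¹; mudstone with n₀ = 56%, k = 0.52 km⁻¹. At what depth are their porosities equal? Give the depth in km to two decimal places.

Set n₀ₐ e^(−kₐZ) = n₀ᵦ e^(−kᵦZ) ⇒ ln(n₀ₐ/n₀ᵦ) = (kₐ − kᵦ)·Z
Z = ln(0.68/0.56) / (0.83 − 0.52) = 0.1942 / 0.31 = 0.626 km

0.63 km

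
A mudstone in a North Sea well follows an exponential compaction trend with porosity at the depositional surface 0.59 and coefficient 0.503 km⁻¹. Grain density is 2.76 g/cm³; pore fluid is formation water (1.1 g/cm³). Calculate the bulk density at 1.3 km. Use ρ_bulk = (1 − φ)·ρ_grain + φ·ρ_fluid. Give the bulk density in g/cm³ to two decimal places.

Porosity at depth: phi = 0.59·exp(−0.503×1.3) = 0.59×0.5200 = 0.3068
Bulk density: ρ_b = (1−phi)ρ_g + phi·ρ_f = 0.6932×2.76 + 0.3068×1.1
       = 1.913 + 0.337 = 2.251 g/cm³

2.25 g/cm³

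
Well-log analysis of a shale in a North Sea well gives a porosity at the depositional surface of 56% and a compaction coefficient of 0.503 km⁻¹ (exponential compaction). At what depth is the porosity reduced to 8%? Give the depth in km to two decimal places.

Invert Athy's law: z = ln(phi₀/phi) / β
z = ln(0.56/0.08) / 0.503 = ln(7) / 0.503 = 1.9459 / 0.503 = 3.869 km

3.87 km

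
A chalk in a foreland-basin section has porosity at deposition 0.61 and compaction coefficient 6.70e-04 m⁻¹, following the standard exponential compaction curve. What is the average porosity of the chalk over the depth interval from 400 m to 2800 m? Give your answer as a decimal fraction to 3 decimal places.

Working in km (1 km = 1000 m; β in km⁻¹ = β in m⁻¹ × 1000):
⟨phi⟩ = (1/(d₂−d₁)) ∫ phi₀ e^(−βd) dd = phi₀·(e^(−β·d₁) − e^(−β·d₂)) / (β·(d₂−d₁))
e^(−0.67×0.4) = 0.7649; e^(−0.67×2.8) = 0.1532
⟨phi⟩ = 0.61 × (0.7649 − 0.1532) / (0.67 × 2.4) = 0.61 × 0.3804 = 0.2321

0.232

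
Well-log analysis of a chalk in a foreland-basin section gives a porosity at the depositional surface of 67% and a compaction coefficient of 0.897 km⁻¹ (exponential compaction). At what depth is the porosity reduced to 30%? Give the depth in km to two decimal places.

Invert Athy's law: Z = ln(n₀/n) / β
Z = ln(0.67/0.3) / 0.897 = ln(2.233) / 0.897 = 0.8035 / 0.897 = 0.896 km

0.90 km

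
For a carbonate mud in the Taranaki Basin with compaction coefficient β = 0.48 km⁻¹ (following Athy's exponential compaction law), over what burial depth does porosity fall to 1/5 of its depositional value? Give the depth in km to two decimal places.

3.35 km

phi/phi₀ = 1/5 ⇒ exp(−β·d) = 1/5 ⇒ d = ln(5) / β
d = 1.6094 / 0.48 = 3.353 km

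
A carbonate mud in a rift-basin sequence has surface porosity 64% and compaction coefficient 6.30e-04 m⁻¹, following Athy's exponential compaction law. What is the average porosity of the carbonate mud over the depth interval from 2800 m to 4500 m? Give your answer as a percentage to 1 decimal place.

Working in km (1 km = 1000 m; k in km⁻¹ = k in m⁻¹ × 1000):
⟨n⟩ = (1/(z₂−z₁)) ∫ n₀ e^(−kz) dz = n₀·(e^(−k·z₁) − e^(−k·z₂)) / (k·(z₂−z₁))
e^(−0.63×2.8) = 0.1714; e^(−0.63×4.5) = 0.0587
⟨n⟩ = 0.64 × (0.1714 − 0.0587) / (0.63 × 1.7) = 0.64 × 0.1052 = 0.0673

6.7%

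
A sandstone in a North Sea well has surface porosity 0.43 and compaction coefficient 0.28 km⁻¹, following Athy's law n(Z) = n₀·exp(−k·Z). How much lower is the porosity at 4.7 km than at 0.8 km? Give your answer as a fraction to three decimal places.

0.228

n(0.8) = 0.43·e^(−0.28×0.8) = 0.3437
n(4.7) = 0.43·e^(−0.28×4.7) = 0.1153
Δn = 0.3437 − 0.1153 = 0.2284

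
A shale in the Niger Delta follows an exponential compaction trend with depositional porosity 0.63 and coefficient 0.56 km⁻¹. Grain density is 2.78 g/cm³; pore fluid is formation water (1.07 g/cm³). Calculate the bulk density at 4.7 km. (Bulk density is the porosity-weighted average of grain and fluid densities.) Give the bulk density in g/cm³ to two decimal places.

Porosity at depth: n = 0.63·exp(−0.56×4.7) = 0.63×0.0719 = 0.0453
Bulk density: ρ_b = (1−n)ρ_g + n·ρ_f = 0.9547×2.78 + 0.0453×1.07
       = 2.654 + 0.048 = 2.703 g/cm³

2.70 g/cm³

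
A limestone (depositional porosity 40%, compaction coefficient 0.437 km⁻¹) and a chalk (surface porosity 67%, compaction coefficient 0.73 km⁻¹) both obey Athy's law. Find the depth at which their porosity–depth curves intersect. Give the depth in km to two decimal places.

Set n₀ₐ e^(−cₐz) = n₀ᵦ e^(−cᵦz) ⇒ ln(n₀ₐ/n₀ᵦ) = (cₐ − cᵦ)·z
z = ln(0.4/0.67) / (0.437 − 0.73) = -0.5158 / -0.293 = 1.760 km

1.76 km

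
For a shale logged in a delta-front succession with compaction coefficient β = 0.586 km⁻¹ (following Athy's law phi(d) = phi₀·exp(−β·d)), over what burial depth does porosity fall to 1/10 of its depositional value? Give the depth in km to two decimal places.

3.93 km

phi/phi₀ = 1/10 ⇒ exp(−β·d) = 1/10 ⇒ d = ln(10) / β
d = 2.3026 / 0.586 = 3.929 km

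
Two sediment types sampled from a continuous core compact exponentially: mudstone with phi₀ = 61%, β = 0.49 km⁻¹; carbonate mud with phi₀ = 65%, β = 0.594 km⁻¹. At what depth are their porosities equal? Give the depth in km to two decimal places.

Set phi₀ₐ e^(−βₐd) = phi₀ᵦ e^(−βᵦd) ⇒ ln(phi₀ₐ/phi₀ᵦ) = (βₐ − βᵦ)·d
d = ln(0.61/0.65) / (0.49 − 0.594) = -0.0635 / -0.104 = 0.611 km

0.61 km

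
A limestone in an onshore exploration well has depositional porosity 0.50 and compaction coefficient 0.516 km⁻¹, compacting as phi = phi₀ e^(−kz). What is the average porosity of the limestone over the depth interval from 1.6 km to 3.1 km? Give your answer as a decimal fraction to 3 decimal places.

0.152

⟨phi⟩ = (1/(z₂−z₁)) ∫ phi₀ e^(−kz) dz = phi₀·(e^(−k·z₁) − e^(−k·z₂)) / (k·(z₂−z₁))
e^(−0.516×1.6) = 0.4380; e^(−0.516×3.1) = 0.2020
⟨phi⟩ = 0.5 × (0.4380 − 0.2020) / (0.516 × 1.5) = 0.5 × 0.3049 = 0.1525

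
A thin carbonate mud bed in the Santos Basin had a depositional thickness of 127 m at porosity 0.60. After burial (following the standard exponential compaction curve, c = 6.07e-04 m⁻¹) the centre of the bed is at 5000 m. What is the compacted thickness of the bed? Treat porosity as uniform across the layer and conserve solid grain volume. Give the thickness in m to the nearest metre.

Working in km (1 km = 1000 m; c in km⁻¹ = c in m⁻¹ × 1000):
Porosity at 5 km: φ = 0.6·exp(−0.607×5) = 0.0288
Solid-volume conservation: h(1−φ) = h₀(1−φ₀) ⇒ h = h₀·(1−φ₀)/(1−φ)
h = 0.127 × (1 − 0.6)/(1 − 0.0288) = 0.127 × 0.4119 = 0.0523 km

52 m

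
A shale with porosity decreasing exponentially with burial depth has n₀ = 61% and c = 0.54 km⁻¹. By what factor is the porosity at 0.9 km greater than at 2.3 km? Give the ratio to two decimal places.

n(d₁)/n(d₂) = e^(−c·d₁)/e^(−c·d₂) = e^{c(d₂−d₁)}
= exp(0.54 × 1.4) = exp(0.756) = 2.1297

2.13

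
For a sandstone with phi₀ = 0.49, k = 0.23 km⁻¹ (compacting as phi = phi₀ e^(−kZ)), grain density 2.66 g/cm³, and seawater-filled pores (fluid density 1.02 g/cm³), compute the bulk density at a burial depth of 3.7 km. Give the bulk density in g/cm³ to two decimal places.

Porosity at depth: phi = 0.49·exp(−0.23×3.7) = 0.49×0.4270 = 0.2092
Bulk density: ρ_b = (1−phi)ρ_g + phi·ρ_f = 0.7908×2.66 + 0.2092×1.02
       = 2.103 + 0.213 = 2.317 g/cm³

2.32 g/cm³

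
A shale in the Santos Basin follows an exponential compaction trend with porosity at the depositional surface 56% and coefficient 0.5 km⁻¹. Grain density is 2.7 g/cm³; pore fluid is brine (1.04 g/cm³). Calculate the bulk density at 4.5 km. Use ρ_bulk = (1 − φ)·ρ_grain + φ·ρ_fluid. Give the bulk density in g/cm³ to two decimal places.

2.60 g/cm³

Porosity at depth: φ = 0.56·exp(−0.5×4.5) = 0.56×0.1054 = 0.0590
Bulk density: ρ_b = (1−φ)ρ_g + φ·ρ_f = 0.9410×2.7 + 0.0590×1.04
       = 2.541 + 0.061 = 2.602 g/cm³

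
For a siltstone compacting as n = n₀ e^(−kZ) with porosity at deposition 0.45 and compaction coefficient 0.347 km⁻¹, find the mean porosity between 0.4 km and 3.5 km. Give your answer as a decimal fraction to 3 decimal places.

0.240

⟨n⟩ = (1/(Z₂−Z₁)) ∫ n₀ e^(−kZ) dZ = n₀·(e^(−k·Z₁) − e^(−k·Z₂)) / (k·(Z₂−Z₁))
e^(−0.347×0.4) = 0.8704; e^(−0.347×3.5) = 0.2969
⟨n⟩ = 0.45 × (0.8704 − 0.2969) / (0.347 × 3.1) = 0.45 × 0.5332 = 0.2399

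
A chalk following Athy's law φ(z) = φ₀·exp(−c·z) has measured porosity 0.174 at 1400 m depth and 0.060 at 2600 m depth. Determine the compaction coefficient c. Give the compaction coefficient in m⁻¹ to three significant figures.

Working in km (1 km = 1000 m; c in km⁻¹ = c in m⁻¹ × 1000):
Athy: φ(z) = φ₀ e^(−cz) ⇒ φ₁/φ₂ = e^{c(z₂−z₁)} ⇒ c = ln(φ₁/φ₂)/(z₂−z₁)
c = ln(0.174/0.06) / (2.6 − 1.4) = ln(2.9) / 1.2 = 1.0647 / 1.2 = 0.8873 km⁻¹

0.000887 m⁻¹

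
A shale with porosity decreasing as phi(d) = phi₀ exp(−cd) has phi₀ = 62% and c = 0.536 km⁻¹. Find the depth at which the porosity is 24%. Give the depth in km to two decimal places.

1.77 km

Invert Athy's law: d = ln(phi₀/phi) / c
d = ln(0.62/0.24) / 0.536 = ln(2.583) / 0.536 = 0.9491 / 0.536 = 1.771 km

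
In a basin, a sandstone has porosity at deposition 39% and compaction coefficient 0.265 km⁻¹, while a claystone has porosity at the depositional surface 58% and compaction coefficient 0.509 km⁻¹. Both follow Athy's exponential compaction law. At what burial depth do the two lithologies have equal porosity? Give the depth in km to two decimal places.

1.63 km

Set n₀ₐ e^(−βₐZ) = n₀ᵦ e^(−βᵦZ) ⇒ ln(n₀ₐ/n₀ᵦ) = (βₐ − βᵦ)·Z
Z = ln(0.39/0.58) / (0.265 − 0.509) = -0.3969 / -0.244 = 1.627 km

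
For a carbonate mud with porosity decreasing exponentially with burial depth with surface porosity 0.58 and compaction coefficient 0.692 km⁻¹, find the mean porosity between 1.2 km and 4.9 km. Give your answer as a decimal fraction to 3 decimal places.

0.091

⟨phi⟩ = (1/(Z₂−Z₁)) ∫ phi₀ e^(−kZ) dZ = phi₀·(e^(−k·Z₁) − e^(−k·Z₂)) / (k·(Z₂−Z₁))
e^(−0.692×1.2) = 0.4359; e^(−0.692×4.9) = 0.0337
⟨phi⟩ = 0.58 × (0.4359 − 0.0337) / (0.692 × 3.7) = 0.58 × 0.1571 = 0.0911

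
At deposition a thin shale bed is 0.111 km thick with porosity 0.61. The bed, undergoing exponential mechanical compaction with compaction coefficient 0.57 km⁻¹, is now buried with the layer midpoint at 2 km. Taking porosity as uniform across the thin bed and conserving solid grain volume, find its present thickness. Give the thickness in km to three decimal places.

Porosity at 2 km: phi = 0.61·exp(−0.57×2) = 0.1951
Solid-volume conservation: h(1−phi) = h₀(1−phi₀) ⇒ h = h₀·(1−phi₀)/(1−phi)
h = 0.111 × (1 − 0.61)/(1 − 0.1951) = 0.111 × 0.4845 = 0.0538 km

0.054 km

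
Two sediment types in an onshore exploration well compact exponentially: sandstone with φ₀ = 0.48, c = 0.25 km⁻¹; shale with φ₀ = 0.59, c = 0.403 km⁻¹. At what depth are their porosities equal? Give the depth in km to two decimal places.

1.35 km

Set φ₀ₐ e^(−cₐz) = φ₀ᵦ e^(−cᵦz) ⇒ ln(φ₀ₐ/φ₀ᵦ) = (cₐ − cᵦ)·z
z = ln(0.48/0.59) / (0.25 − 0.403) = -0.2063 / -0.153 = 1.349 km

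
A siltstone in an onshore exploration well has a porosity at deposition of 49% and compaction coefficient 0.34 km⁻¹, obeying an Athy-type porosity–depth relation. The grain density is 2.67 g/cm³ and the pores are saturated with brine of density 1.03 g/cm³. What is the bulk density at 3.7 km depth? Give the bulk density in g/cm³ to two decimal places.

2.44 g/cm³

Porosity at depth: phi = 0.49·exp(−0.34×3.7) = 0.49×0.2842 = 0.1393
Bulk density: ρ_b = (1−phi)ρ_g + phi·ρ_f = 0.8607×2.67 + 0.1393×1.03
       = 2.298 + 0.143 = 2.442 g/cm³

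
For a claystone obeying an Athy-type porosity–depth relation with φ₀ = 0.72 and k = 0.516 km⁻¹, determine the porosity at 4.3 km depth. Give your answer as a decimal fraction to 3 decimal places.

0.078

φ = φ₀·exp(−k·z) = 0.72 × exp(−0.516 × 4.3) = 0.72 × exp(−2.219)
  = 0.72 × 0.1087 = 0.0783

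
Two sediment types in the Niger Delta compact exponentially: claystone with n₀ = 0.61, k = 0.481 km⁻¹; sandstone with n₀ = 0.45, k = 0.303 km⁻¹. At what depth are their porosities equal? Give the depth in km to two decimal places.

1.71 km

Set n₀ₐ e^(−kₐd) = n₀ᵦ e^(−kᵦd) ⇒ ln(n₀ₐ/n₀ᵦ) = (kₐ − kᵦ)·d
d = ln(0.61/0.45) / (0.481 − 0.303) = 0.3042 / 0.178 = 1.709 km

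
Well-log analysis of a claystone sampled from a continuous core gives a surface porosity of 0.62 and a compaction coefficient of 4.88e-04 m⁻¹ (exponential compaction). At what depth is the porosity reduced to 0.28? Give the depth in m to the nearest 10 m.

Working in km (1 km = 1000 m; β in km⁻¹ = β in m⁻¹ × 1000):
Invert Athy's law: z = ln(phi₀/phi) / β
z = ln(0.62/0.28) / 0.488 = ln(2.214) / 0.488 = 0.7949 / 0.488 = 1.629 km

1630 m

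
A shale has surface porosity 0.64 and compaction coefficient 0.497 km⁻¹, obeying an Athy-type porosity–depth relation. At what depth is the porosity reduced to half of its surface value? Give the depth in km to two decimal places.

1.39 km

phi/phi₀ = 1/2 ⇒ exp(−β·z) = 1/2 ⇒ z = ln(2) / β
z = 0.6931 / 0.497 = 1.395 km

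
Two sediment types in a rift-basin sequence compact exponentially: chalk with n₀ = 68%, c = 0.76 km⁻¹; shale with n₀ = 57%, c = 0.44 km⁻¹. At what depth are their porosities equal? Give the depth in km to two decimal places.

Set n₀ₐ e^(−cₐZ) = n₀ᵦ e^(−cᵦZ) ⇒ ln(n₀ₐ/n₀ᵦ) = (cₐ − cᵦ)·Z
Z = ln(0.68/0.57) / (0.76 − 0.44) = 0.1765 / 0.32 = 0.551 km

0.55 km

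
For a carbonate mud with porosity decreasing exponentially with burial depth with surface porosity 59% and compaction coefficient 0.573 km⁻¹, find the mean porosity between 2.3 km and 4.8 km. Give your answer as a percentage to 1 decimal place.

8.4%

⟨φ⟩ = (1/(Z₂−Z₁)) ∫ φ₀ e^(−cZ) dZ = φ₀·(e^(−c·Z₁) − e^(−c·Z₂)) / (c·(Z₂−Z₁))
e^(−0.573×2.3) = 0.2677; e^(−0.573×4.8) = 0.0639
⟨φ⟩ = 0.59 × (0.2677 − 0.0639) / (0.573 × 2.5) = 0.59 × 0.1423 = 0.0839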